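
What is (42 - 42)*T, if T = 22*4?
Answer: 0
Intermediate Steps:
T = 88
(42 - 42)*T = (42 - 42)*88 = 0*88 = 0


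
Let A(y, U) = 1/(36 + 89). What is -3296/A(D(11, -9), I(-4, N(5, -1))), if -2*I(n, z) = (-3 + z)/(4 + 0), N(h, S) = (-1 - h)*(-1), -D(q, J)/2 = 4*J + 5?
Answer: -412000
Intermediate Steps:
D(q, J) = -10 - 8*J (D(q, J) = -2*(4*J + 5) = -2*(5 + 4*J) = -10 - 8*J)
N(h, S) = 1 + h
I(n, z) = 3/8 - z/8 (I(n, z) = -(-3 + z)/(2*(4 + 0)) = -(-3 + z)/(2*4) = -(-¾ + z/4)/2 = 3/8 - z/8)
A(y, U) = 1/125
-3296/A(D(11, -9), I(-4, N(5, -1))) = -3296/1/125 = -3296*125 = -412000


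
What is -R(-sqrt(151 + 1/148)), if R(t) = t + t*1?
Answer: sqrt(826913)/37 ≈ 24.577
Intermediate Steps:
R(t) = 2*t (R(t) = t + t = 2*t)
-R(-sqrt(151 + 1/148)) = -2*(-sqrt(151 + 1/148)) = -2*(-sqrt(22349/148)) = -2*(-sqrt(826913)/74) = -(-1)*sqrt(826913)/37 = sqrt(826913)/37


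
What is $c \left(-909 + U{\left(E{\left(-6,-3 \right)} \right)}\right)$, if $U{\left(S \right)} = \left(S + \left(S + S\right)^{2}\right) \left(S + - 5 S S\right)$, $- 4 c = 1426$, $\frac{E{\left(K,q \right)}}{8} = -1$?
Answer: $\frac{58646389}{2} \approx 2.9323 \cdot 10^{7}$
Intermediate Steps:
$E{\left(K,q \right)} = -8$ ($E{\left(K,q \right)} = 8 \left(-1\right) = -8$)
$c = - \frac{713}{2}$ ($c = \left(- \frac{1}{4}\right) 1426 = - \frac{713}{2} \approx -356.5$)
$U{\left(S \right)} = \left(S - 5 S^{2}\right) \left(S + 4 S^{2}\right)$ ($U{\left(S \right)} = \left(S + \left(2 S\right)^{2}\right) \left(S - 5 S^{2}\right) = \left(S + 4 S^{2}\right) \left(S - 5 S^{2}\right) = \left(S - 5 S^{2}\right) \left(S + 4 S^{2}\right)$)
$c \left(-909 + U{\left(E{\left(-6,-3 \right)} \right)}\right) = - \frac{713 \left(-909 + \left(-8\right)^{2} \left(1 - -8 - 20 \left(-8\right)^{2}\right)\right)}{2} = - \frac{713 \left(-909 + 64 \left(1 + 8 - 1280\right)\right)}{2} = - \frac{713 \left(-909 + 64 \left(-1271\right)\right)}{2} = - \frac{713 \left(-909 - 81344\right)}{2} = \left(- \frac{713}{2}\right) \left(-82253\right) = \frac{58646389}{2}$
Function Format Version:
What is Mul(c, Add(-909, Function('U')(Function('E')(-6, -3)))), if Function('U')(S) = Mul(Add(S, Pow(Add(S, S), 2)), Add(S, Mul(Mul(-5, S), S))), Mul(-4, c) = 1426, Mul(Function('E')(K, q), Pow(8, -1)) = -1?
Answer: Rational(58646389, 2) ≈ 2.9323e+7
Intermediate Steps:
Function('E')(K, q) = -8 (Function('E')(K, q) = Mul(8, -1) = -8)
c = Rational(-713, 2) (c = Mul(Rational(-1, 4), 1426) = Rational(-713, 2) ≈ -356.50)
Function('U')(S) = Mul(Add(S, Mul(-5, Pow(S, 2))), Add(S, Mul(4, Pow(S, 2)))) (Function('U')(S) = Mul(Add(S, Pow(Mul(2, S), 2)), Add(S, Mul(-5, Pow(S, 2)))) = Mul(Add(S, Mul(4, Pow(S, 2))), Add(S, Mul(-5, Pow(S, 2)))) = Mul(Add(S, Mul(-5, Pow(S, 2))), Add(S, Mul(4, Pow(S, 2)))))
Mul(c, Add(-909, Function('U')(Function('E')(-6, -3)))) = Mul(Rational(-713, 2), Add(-909, Mul(Pow(-8, 2), Add(1, Mul(-1, -8), Mul(-20, Pow(-8, 2)))))) = Mul(Rational(-713, 2), Add(-909, Mul(64, Add(1, 8, Mul(-20, 64))))) = Mul(Rational(-713, 2), Add(-909, Mul(64, Add(1, 8, -1280)))) = Mul(Rational(-713, 2), Add(-909, Mul(64, -1271))) = Mul(Rational(-713, 2), Add(-909, -81344)) = Mul(Rational(-713, 2), -82253) = Rational(58646389, 2)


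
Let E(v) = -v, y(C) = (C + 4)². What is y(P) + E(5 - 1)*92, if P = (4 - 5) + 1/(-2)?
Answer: -1447/4 ≈ -361.75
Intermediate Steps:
P = -3/2 (P = -1 - ½ = -3/2 ≈ -1.5000)
y(C) = (4 + C)²
y(P) + E(5 - 1)*92 = (4 - 3/2)² - (5 - 1)*92 = (5/2)² - 1*4*92 = 25/4 - 4*92 = 25/4 - 368 = -1447/4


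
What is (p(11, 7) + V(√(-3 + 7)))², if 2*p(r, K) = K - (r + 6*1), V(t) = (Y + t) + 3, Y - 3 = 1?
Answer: 16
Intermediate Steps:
Y = 4 (Y = 3 + 1 = 4)
V(t) = 7 + t (V(t) = (4 + t) + 3 = 7 + t)
p(r, K) = -3 + K/2 - r/2 (p(r, K) = (K - (r + 6*1))/2 = (K - (r + 6))/2 = (K - (6 + r))/2 = (K + (-6 - r))/2 = (-6 + K - r)/2 = -3 + K/2 - r/2)
(p(11, 7) + V(√(-3 + 7)))² = ((-3 + (½)*7 - ½*11) + (7 + √(-3 + 7)))² = ((-3 + 7/2 - 11/2) + (7 + √4))² = (-5 + (7 + 2))² = (-5 + 9)² = 4² = 16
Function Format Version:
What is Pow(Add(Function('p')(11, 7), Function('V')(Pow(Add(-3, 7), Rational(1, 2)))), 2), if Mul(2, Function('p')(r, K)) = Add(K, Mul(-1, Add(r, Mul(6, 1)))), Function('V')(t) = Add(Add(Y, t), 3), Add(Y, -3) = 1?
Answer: 16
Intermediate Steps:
Y = 4 (Y = Add(3, 1) = 4)
Function('V')(t) = Add(7, t) (Function('V')(t) = Add(Add(4, t), 3) = Add(7, t))
Function('p')(r, K) = Add(-3, Mul(Rational(1, 2), K), Mul(Rational(-1, 2), r)) (Function('p')(r, K) = Mul(Rational(1, 2), Add(K, Mul(-1, Add(r, Mul(6, 1))))) = Mul(Rational(1, 2), Add(K, Mul(-1, Add(r, 6)))) = Mul(Rational(1, 2), Add(K, Mul(-1, Add(6, r)))) = Mul(Rational(1, 2), Add(K, Add(-6, Mul(-1, r)))) = Mul(Rational(1, 2), Add(-6, K, Mul(-1, r))) = Add(-3, Mul(Rational(1, 2), K), Mul(Rational(-1, 2), r)))
Pow(Add(Function('p')(11, 7), Function('V')(Pow(Add(-3, 7), Rational(1, 2)))), 2) = Pow(Add(Add(-3, Mul(Rational(1, 2), 7), Mul(Rational(-1, 2), 11)), Add(7, Pow(Add(-3, 7), Rational(1, 2)))), 2) = Pow(Add(Add(-3, Rational(7, 2), Rational(-11, 2)), Add(7, Pow(4, Rational(1, 2)))), 2) = Pow(Add(-5, Add(7, 2)), 2) = Pow(Add(-5, 9), 2) = Pow(4, 2) = 16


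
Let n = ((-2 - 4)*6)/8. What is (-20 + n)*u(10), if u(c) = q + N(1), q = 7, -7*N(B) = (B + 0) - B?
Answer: -343/2 ≈ -171.50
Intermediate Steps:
N(B) = 0 (N(B) = -((B + 0) - B)/7 = -(B - B)/7 = -1/7*0 = 0)
u(c) = 7 (u(c) = 7 + 0 = 7)
n = -9/2 (n = -6*6*(1/8) = -36*1/8 = -9/2 ≈ -4.5000)
(-20 + n)*u(10) = (-20 - 9/2)*7 = -49/2*7 = -343/2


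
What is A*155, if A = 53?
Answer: 8215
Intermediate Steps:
A*155 = 53*155 = 8215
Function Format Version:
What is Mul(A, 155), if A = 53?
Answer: 8215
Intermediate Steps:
Mul(A, 155) = Mul(53, 155) = 8215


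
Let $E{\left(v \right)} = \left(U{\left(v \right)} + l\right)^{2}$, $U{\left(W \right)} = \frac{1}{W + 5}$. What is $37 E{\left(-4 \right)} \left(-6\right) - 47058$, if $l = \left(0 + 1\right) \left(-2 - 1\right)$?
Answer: $-47946$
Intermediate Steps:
$U{\left(W \right)} = \frac{1}{5 + W}$
$l = -3$ ($l = 1 \left(-3\right) = -3$)
$E{\left(v \right)} = \left(-3 + \frac{1}{5 + v}\right)^{2}$ ($E{\left(v \right)} = \left(\frac{1}{5 + v} - 3\right)^{2} = \left(-3 + \frac{1}{5 + v}\right)^{2}$)
$37 E{\left(-4 \right)} \left(-6\right) - 47058 = 37 \frac{\left(14 + 3 \left(-4\right)\right)^{2}}{\left(5 - 4\right)^{2}} \left(-6\right) - 47058 = 37 \cdot 1^{-2} \left(14 - 12\right)^{2} \left(-6\right) - 47058 = 37 \cdot 1 \cdot 2^{2} \left(-6\right) - 47058 = 37 \cdot 1 \cdot 4 \left(-6\right) - 47058 = 37 \cdot 4 \left(-6\right) - 47058 = 148 \left(-6\right) - 47058 = -888 - 47058 = -47946$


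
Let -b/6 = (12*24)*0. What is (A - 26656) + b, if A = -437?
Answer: -27093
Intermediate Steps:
b = 0 (b = -6*12*24*0 = -1728*0 = -6*0 = 0)
(A - 26656) + b = (-437 - 26656) + 0 = -27093 + 0 = -27093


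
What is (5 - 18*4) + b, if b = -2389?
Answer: -2456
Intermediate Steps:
(5 - 18*4) + b = (5 - 18*4) - 2389 = (5 - 72) - 2389 = -67 - 2389 = -2456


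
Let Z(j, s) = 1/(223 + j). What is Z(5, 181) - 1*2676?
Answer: -610127/228 ≈ -2676.0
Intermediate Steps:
Z(5, 181) - 1*2676 = 1/(223 + 5) - 1*2676 = 1/228 - 2676 = -610127/228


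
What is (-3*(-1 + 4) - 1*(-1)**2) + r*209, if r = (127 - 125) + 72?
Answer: 15456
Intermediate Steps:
r = 74 (r = 2 + 72 = 74)
(-3*(-1 + 4) - 1*(-1)**2) + r*209 = (-3*(-1 + 4) - 1*(-1)**2) + 74*209 = (-3*3 - 1*1) + 15466 = (-9 - 1) + 15466 = -10 + 15466 = 15456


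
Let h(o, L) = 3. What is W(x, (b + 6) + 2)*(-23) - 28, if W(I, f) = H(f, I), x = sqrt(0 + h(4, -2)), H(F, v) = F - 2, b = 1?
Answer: -189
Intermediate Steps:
H(F, v) = -2 + F
x = sqrt(3) (x = sqrt(0 + 3) = sqrt(3) ≈ 1.7320)
W(I, f) = -2 + f
W(x, (b + 6) + 2)*(-23) - 28 = (-2 + ((1 + 6) + 2))*(-23) - 28 = (-2 + (7 + 2))*(-23) - 28 = (-2 + 9)*(-23) - 28 = 7*(-23) - 28 = -161 - 28 = -189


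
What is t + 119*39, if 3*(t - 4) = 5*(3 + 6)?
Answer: 4660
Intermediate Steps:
t = 19 (t = 4 + (5*(3 + 6))/3 = 4 + (5*9)/3 = 4 + (⅓)*45 = 4 + 15 = 19)
t + 119*39 = 19 + 119*39 = 19 + 4641 = 4660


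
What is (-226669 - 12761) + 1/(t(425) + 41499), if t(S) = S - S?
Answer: -9936105569/41499 ≈ -2.3943e+5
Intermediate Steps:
t(S) = 0
(-226669 - 12761) + 1/(t(425) + 41499) = (-226669 - 12761) + 1/(0 + 41499) = -239430 + 1/41499 = -9936105569/41499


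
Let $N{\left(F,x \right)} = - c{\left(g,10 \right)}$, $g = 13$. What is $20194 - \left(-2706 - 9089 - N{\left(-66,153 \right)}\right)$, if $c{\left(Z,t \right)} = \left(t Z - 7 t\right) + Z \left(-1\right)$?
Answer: $31942$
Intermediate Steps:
$c{\left(Z,t \right)} = - Z - 7 t + Z t$ ($c{\left(Z,t \right)} = \left(Z t - 7 t\right) - Z = \left(- 7 t + Z t\right) - Z = - Z - 7 t + Z t$)
$N{\left(F,x \right)} = -47$ ($N{\left(F,x \right)} = - (\left(-1\right) 13 - 70 + 13 \cdot 10) = - (-13 - 70 + 130) = \left(-1\right) 47 = -47$)
$20194 - \left(-2706 - 9089 - N{\left(-66,153 \right)}\right) = 20194 - \left(-2659 - 9089\right) = 20194 - -11748 = 20194 + \left(-47 + 11795\right) = 20194 + 11748 = 31942$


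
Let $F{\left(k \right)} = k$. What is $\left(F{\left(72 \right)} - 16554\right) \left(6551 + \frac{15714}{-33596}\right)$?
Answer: $- \frac{906805365681}{8399} \approx -1.0797 \cdot 10^{8}$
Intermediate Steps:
$\left(F{\left(72 \right)} - 16554\right) \left(6551 + \frac{15714}{-33596}\right) = \left(72 - 16554\right) \left(6551 + \frac{15714}{-33596}\right) = - 16482 \left(6551 + 15714 \left(- \frac{1}{33596}\right)\right) = - 16482 \left(6551 - \frac{7857}{16798}\right) = \left(-16482\right) \frac{110035841}{16798} = - \frac{906805365681}{8399}$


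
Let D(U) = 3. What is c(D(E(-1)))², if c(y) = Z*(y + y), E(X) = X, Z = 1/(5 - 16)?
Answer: 36/121 ≈ 0.29752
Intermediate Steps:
Z = -1/11 (Z = 1/(-11) = -1/11 ≈ -0.090909)
c(y) = -2*y/11 (c(y) = -(y + y)/11 = -2*y/11)
c(D(E(-1)))² = (-2/11*3)² = (-6/11)² = 36/121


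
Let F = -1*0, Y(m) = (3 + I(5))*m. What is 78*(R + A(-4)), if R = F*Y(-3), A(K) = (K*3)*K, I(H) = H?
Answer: 3744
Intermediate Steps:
A(K) = 3*K**2 (A(K) = (3*K)*K = 3*K**2)
Y(m) = 8*m (Y(m) = (3 + 5)*m = 8*m)
F = 0
R = 0 (R = 0*(8*(-3)) = 0*(-24) = 0)
78*(R + A(-4)) = 78*(0 + 3*(-4)**2) = 78*(0 + 3*16) = 78*(0 + 48) = 78*48 = 3744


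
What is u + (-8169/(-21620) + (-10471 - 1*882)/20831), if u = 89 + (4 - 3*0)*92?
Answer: 205742079119/450366220 ≈ 456.83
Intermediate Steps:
u = 457 (u = 89 + (4 + 0)*92 = 89 + 4*92 = 89 + 368 = 457)
u + (-8169/(-21620) + (-10471 - 1*882)/20831) = 457 + (-8169/(-21620) + (-10471 - 1*882)/20831) = 457 + (-8169*(-1/21620) + (-10471 - 882)*(1/20831)) = 457 + (8169/21620 - 11353*1/20831) = 457 + (8169/21620 - 11353/20831) = 457 - 75283421/450366220 = 205742079119/450366220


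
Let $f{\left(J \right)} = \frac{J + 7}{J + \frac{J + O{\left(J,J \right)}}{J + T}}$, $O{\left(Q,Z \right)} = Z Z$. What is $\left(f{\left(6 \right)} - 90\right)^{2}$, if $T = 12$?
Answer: $\frac{4888521}{625} \approx 7821.6$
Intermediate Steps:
$O{\left(Q,Z \right)} = Z^{2}$
$f{\left(J \right)} = \frac{7 + J}{J + \frac{J + J^{2}}{12 + J}}$ ($f{\left(J \right)} = \frac{J + 7}{J + \frac{J + J^{2}}{J + 12}} = \frac{7 + J}{J + \frac{J + J^{2}}{12 + J}}$)
$\left(f{\left(6 \right)} - 90\right)^{2} = \left(\frac{84 + 6^{2} + 19 \cdot 6}{6 \left(13 + 2 \cdot 6\right)} - 90\right)^{2} = \left(\frac{84 + 36 + 114}{6 \left(13 + 12\right)} - 90\right)^{2} = \left(\frac{1}{6} \cdot \frac{1}{25} \cdot 234 - 90\right)^{2} = \left(\frac{39}{25} - 90\right)^{2} = \left(- \frac{2211}{25}\right)^{2} = \frac{4888521}{625}$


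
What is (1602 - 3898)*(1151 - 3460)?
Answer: 5301464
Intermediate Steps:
(1602 - 3898)*(1151 - 3460) = -2296*(-2309) = 5301464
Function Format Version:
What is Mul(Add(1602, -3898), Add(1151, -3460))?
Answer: 5301464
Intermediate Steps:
Mul(Add(1602, -3898), Add(1151, -3460)) = Mul(-2296, -2309) = 5301464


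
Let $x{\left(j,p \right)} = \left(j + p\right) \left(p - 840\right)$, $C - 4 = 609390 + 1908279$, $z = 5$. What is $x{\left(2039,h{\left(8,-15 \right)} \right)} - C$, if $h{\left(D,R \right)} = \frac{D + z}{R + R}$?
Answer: $- \frac{3807857141}{900} \approx -4.231 \cdot 10^{6}$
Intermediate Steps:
$h{\left(D,R \right)} = \frac{5 + D}{2 R}$ ($h{\left(D,R \right)} = \frac{D + 5}{R + R} = \frac{5 + D}{2 R}$)
$C = 2517673$ ($C = 4 + \left(609390 + 1908279\right) = 4 + 2517669 = 2517673$)
$x{\left(j,p \right)} = \left(-840 + p\right) \left(j + p\right)$ ($x{\left(j,p \right)} = \left(j + p\right) \left(-840 + p\right) = \left(-840 + p\right) \left(j + p\right)$)
$x{\left(2039,h{\left(8,-15 \right)} \right)} - C = \left(\left(\frac{5 + 8}{2 \left(-15\right)}\right)^{2} - 1712760 - 840 \frac{5 + 8}{2 \left(-15\right)} + 2039 \frac{5 + 8}{2 \left(-15\right)}\right) - 2517673 = \left(\left(\frac{1}{2} \left(- \frac{1}{15}\right) 13\right)^{2} - 1712760 - 840 \cdot \frac{1}{2} \left(- \frac{1}{15}\right) 13 + 2039 \cdot \frac{1}{2} \left(- \frac{1}{15}\right) 13\right) - 2517673 = \left(\left(- \frac{13}{30}\right)^{2} - 1712760 - -364 + 2039 \left(- \frac{13}{30}\right)\right) - 2517673 = \left(\frac{169}{900} - 1712760 + 364 - \frac{26507}{30}\right) - 2517673 = - \frac{1541951441}{900} - 2517673 = - \frac{3807857141}{900}$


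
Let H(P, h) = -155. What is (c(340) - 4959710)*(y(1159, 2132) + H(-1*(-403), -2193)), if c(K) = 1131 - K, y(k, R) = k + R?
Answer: -15551169984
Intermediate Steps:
y(k, R) = R + k
(c(340) - 4959710)*(y(1159, 2132) + H(-1*(-403), -2193)) = ((1131 - 1*340) - 4959710)*((2132 + 1159) - 155) = ((1131 - 340) - 4959710)*(3291 - 155) = (791 - 4959710)*3136 = -4958919*3136 = -15551169984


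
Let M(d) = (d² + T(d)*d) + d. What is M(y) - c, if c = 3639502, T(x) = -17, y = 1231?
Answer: -2143837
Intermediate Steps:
M(d) = d² - 16*d (M(d) = (d² - 17*d) + d = d² - 16*d)
M(y) - c = 1231*(-16 + 1231) - 1*3639502 = 1231*1215 - 3639502 = 1495665 - 3639502 = -2143837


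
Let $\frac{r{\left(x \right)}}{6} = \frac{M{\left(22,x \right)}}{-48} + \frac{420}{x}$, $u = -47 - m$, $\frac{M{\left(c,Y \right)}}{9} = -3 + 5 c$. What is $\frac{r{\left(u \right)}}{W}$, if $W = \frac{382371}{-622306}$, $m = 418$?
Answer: $\frac{3235680047}{15804668} \approx 204.73$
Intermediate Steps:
$M{\left(c,Y \right)} = -27 + 45 c$ ($M{\left(c,Y \right)} = 9 \left(-3 + 5 c\right) = -27 + 45 c$)
$u = -465$ ($u = -47 - 418 = -465$)
$W = - \frac{382371}{622306}$ ($W = 382371 \left(- \frac{1}{622306}\right) = - \frac{382371}{622306} \approx -0.61444$)
$r{\left(x \right)} = - \frac{963}{8} + \frac{2520}{x}$ ($r{\left(x \right)} = 6 \left(\frac{-27 + 45 \cdot 22}{-48} + \frac{420}{x}\right) = 6 \left(\left(-27 + 990\right) \left(- \frac{1}{48}\right) + \frac{420}{x}\right) = 6 \left(963 \left(- \frac{1}{48}\right) + \frac{420}{x}\right) = 6 \left(- \frac{321}{16} + \frac{420}{x}\right) = - \frac{963}{8} + \frac{2520}{x}$)
$\frac{r{\left(u \right)}}{W} = \frac{- \frac{963}{8} + \frac{2520}{-465}}{- \frac{382371}{622306}} = \left(- \frac{963}{8} + 2520 \left(- \frac{1}{465}\right)\right) \left(- \frac{622306}{382371}\right) = \left(- \frac{963}{8} - \frac{168}{31}\right) \left(- \frac{622306}{382371}\right) = \left(- \frac{31197}{248}\right) \left(- \frac{622306}{382371}\right) = \frac{3235680047}{15804668}$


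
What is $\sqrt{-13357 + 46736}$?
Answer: $\sqrt{33379} \approx 182.7$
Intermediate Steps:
$\sqrt{-13357 + 46736} = \sqrt{33379}$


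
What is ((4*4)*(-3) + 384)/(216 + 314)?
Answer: 168/265 ≈ 0.63396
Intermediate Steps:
((4*4)*(-3) + 384)/(216 + 314) = (16*(-3) + 384)/530 = (-48 + 384)*(1/530) = 336*(1/530) = 168/265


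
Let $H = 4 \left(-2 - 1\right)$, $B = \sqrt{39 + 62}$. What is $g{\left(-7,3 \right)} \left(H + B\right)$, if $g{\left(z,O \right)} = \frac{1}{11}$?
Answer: $- \frac{12}{11} + \frac{\sqrt{101}}{11} \approx -0.17728$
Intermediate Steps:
$g{\left(z,O \right)} = \frac{1}{11}$
$B = \sqrt{101} \approx 10.05$
$H = -12$ ($H = 4 \left(-3\right) = -12$)
$g{\left(-7,3 \right)} \left(H + B\right) = \frac{-12 + \sqrt{101}}{11} = - \frac{12}{11} + \frac{\sqrt{101}}{11}$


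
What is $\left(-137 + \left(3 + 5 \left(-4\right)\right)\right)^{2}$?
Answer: $23716$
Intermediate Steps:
$\left(-137 + \left(3 + 5 \left(-4\right)\right)\right)^{2} = \left(-137 + \left(3 - 20\right)\right)^{2} = \left(-137 - 17\right)^{2} = \left(-154\right)^{2} = 23716$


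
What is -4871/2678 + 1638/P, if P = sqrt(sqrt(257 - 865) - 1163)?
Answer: -4871/2678 + 1638/sqrt(-1163 + 4*I*sqrt(38)) ≈ -1.3099 - 48.023*I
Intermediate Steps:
P = sqrt(-1163 + 4*I*sqrt(38)) (P = sqrt(sqrt(-608) - 1163) = sqrt(4*I*sqrt(38) - 1163) = sqrt(-1163 + 4*I*sqrt(38)) ≈ 0.3615 + 34.105*I)
-4871/2678 + 1638/P = -4871/2678 + 1638/(sqrt(-1163 + 4*I*sqrt(38))) = -4871*1/2678 + 1638/sqrt(-1163 + 4*I*sqrt(38)) = -4871/2678 + 1638/sqrt(-1163 + 4*I*sqrt(38))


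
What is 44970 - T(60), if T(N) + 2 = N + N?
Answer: 44852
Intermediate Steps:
T(N) = -2 + 2*N (T(N) = -2 + (N + N) = -2 + 2*N)
44970 - T(60) = 44970 - (-2 + 2*60) = 44970 - (-2 + 120) = 44970 - 1*118 = 44970 - 118 = 44852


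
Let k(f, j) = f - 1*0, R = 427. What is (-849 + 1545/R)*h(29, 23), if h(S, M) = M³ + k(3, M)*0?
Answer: -4392019326/427 ≈ -1.0286e+7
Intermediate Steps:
k(f, j) = f (k(f, j) = f + 0 = f)
h(S, M) = M³ (h(S, M) = M³ + 3*0 = M³ + 0 = M³)
(-849 + 1545/R)*h(29, 23) = (-849 + 1545/427)*23³ = (-849 + 1545*(1/427))*12167 = (-849 + 1545/427)*12167 = -360978/427*12167 = -4392019326/427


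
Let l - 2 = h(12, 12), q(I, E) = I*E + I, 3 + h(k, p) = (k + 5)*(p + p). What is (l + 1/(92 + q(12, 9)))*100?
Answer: 2157125/53 ≈ 40701.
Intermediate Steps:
h(k, p) = -3 + 2*p*(5 + k) (h(k, p) = -3 + (k + 5)*(p + p) = -3 + (5 + k)*(2*p) = -3 + 2*p*(5 + k))
q(I, E) = I + E*I (q(I, E) = E*I + I = I + E*I)
l = 407 (l = 2 + (-3 + 10*12 + 2*12*12) = 2 + (-3 + 120 + 288) = 2 + 405 = 407)
(l + 1/(92 + q(12, 9)))*100 = (407 + 1/(92 + 12*(1 + 9)))*100 = (407 + 1/(92 + 12*10))*100 = (407 + 1/(92 + 120))*100 = (407 + 1/212)*100 = (86285/212)*100 = 2157125/53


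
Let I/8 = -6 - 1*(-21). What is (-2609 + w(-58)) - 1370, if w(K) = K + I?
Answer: -3917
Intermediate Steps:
I = 120 (I = 8*(-6 - 1*(-21)) = 8*(-6 + 21) = 8*15 = 120)
w(K) = 120 + K (w(K) = K + 120 = 120 + K)
(-2609 + w(-58)) - 1370 = (-2609 + (120 - 58)) - 1370 = (-2609 + 62) - 1370 = -2547 - 1370 = -3917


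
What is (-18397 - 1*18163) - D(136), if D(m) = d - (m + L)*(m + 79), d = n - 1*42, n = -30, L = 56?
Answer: 4792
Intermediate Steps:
d = -72 (d = -30 - 1*42 = -30 - 42 = -72)
D(m) = -72 - (56 + m)*(79 + m) (D(m) = -72 - (m + 56)*(m + 79) = -72 - (56 + m)*(79 + m))
(-18397 - 1*18163) - D(136) = (-18397 - 1*18163) - (-4496 - 1*136² - 135*136) = (-18397 - 18163) - (-4496 - 1*18496 - 18360) = -36560 - (-4496 - 18496 - 18360) = -36560 - 1*(-41352) = -36560 + 41352 = 4792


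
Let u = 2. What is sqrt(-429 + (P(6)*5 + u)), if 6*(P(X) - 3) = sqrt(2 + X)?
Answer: sqrt(-3708 + 15*sqrt(2))/3 ≈ 20.24*I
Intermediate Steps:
P(X) = 3 + sqrt(2 + X)/6
sqrt(-429 + (P(6)*5 + u)) = sqrt(-429 + ((3 + sqrt(2 + 6)/6)*5 + 2)) = sqrt(-429 + ((3 + sqrt(8)/6)*5 + 2)) = sqrt(-429 + ((3 + (2*sqrt(2))/6)*5 + 2)) = sqrt(-429 + ((3 + sqrt(2)/3)*5 + 2)) = sqrt(-429 + ((15 + 5*sqrt(2)/3) + 2)) = sqrt(-429 + (17 + 5*sqrt(2)/3)) = sqrt(-412 + 5*sqrt(2)/3)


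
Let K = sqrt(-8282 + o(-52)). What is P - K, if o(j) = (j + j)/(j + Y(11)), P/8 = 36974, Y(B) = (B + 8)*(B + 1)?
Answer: 295792 - I*sqrt(4008774)/22 ≈ 2.9579e+5 - 91.009*I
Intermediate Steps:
Y(B) = (1 + B)*(8 + B) (Y(B) = (8 + B)*(1 + B) = (1 + B)*(8 + B))
P = 295792 (P = 8*36974 = 295792)
o(j) = 2*j/(228 + j) (o(j) = (j + j)/(j + (8 + 11**2 + 9*11)) = (2*j)/(j + (8 + 121 + 99)) = (2*j)/(j + 228) = (2*j)/(228 + j) = 2*j/(228 + j))
K = I*sqrt(4008774)/22 (K = sqrt(-8282 + 2*(-52)/(228 - 52)) = sqrt(-8282 + 2*(-52)/176) = sqrt(-8282 + 2*(-52)*(1/176)) = sqrt(-8282 - 13/22) = sqrt(-182217/22) = I*sqrt(4008774)/22 ≈ 91.009*I)
P - K = 295792 - I*sqrt(4008774)/22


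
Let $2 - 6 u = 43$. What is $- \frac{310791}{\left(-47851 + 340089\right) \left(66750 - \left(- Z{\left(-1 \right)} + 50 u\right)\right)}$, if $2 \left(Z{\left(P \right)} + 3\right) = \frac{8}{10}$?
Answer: $- \frac{4661865}{294089619968} \approx -1.5852 \cdot 10^{-5}$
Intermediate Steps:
$u = - \frac{41}{6}$ ($u = \frac{1}{3} - \frac{43}{6} = - \frac{41}{6} \approx -6.8333$)
$Z{\left(P \right)} = - \frac{13}{5}$ ($Z{\left(P \right)} = -3 + \frac{8 \cdot \frac{1}{10}}{2} = -3 + \frac{1}{2} \cdot \frac{4}{5} = -3 + \frac{2}{5} = - \frac{13}{5}$)
$- \frac{310791}{\left(-47851 + 340089\right) \left(66750 - \left(- Z{\left(-1 \right)} + 50 u\right)\right)} = - \frac{310791}{\left(-47851 + 340089\right) \left(66750 - - \frac{5086}{15}\right)} = - \frac{310791}{292238 \left(66750 + \left(- \frac{13}{5} + \frac{1025}{3}\right)\right)} = - \frac{310791}{292238 \left(66750 + \frac{5086}{15}\right)} = - \frac{310791}{292238 \cdot \frac{1006336}{15}} = - \frac{310791}{\frac{294089619968}{15}} = \left(-310791\right) \frac{15}{294089619968} = - \frac{4661865}{294089619968}$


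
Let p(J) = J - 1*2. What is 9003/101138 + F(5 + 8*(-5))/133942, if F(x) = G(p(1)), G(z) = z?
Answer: 301444672/3386656499 ≈ 0.089010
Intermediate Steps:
p(J) = -2 + J (p(J) = J - 2 = -2 + J)
F(x) = -1 (F(x) = -2 + 1 = -1)
9003/101138 + F(5 + 8*(-5))/133942 = 9003/101138 - 1/133942 = 301444672/3386656499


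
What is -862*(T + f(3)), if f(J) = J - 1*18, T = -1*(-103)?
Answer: -75856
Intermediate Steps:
T = 103
f(J) = -18 + J (f(J) = J - 18 = -18 + J)
-862*(T + f(3)) = -862*(103 + (-18 + 3)) = -862*(103 - 15) = -862*88 = -75856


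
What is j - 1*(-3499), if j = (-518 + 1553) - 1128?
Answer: 3406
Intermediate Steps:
j = -93 (j = 1035 - 1128 = -93)
j - 1*(-3499) = -93 - 1*(-3499) = -93 + 3499 = 3406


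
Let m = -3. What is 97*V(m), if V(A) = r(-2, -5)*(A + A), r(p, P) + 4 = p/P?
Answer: 10476/5 ≈ 2095.2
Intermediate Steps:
r(p, P) = -4 + p/P
V(A) = -36*A/5 (V(A) = (-4 - 2/(-5))*(A + A) = (-4 - 2*(-⅕))*(2*A) = (-4 + ⅖)*(2*A) = -36*A/5)
97*V(m) = 97*(-36/5*(-3)) = 97*(108/5) = 10476/5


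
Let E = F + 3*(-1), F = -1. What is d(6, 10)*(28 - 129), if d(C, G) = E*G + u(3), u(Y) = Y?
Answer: 3737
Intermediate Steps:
E = -4 (E = -1 + 3*(-1) = -1 - 3 = -4)
d(C, G) = 3 - 4*G (d(C, G) = -4*G + 3 = 3 - 4*G)
d(6, 10)*(28 - 129) = (3 - 4*10)*(28 - 129) = (3 - 40)*(-101) = -37*(-101) = 3737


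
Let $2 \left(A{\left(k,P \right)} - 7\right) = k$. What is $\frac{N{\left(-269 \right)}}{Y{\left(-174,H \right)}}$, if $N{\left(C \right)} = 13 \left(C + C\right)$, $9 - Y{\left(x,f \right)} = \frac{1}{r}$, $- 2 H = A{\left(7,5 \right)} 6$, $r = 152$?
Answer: $- \frac{1063088}{1367} \approx -777.68$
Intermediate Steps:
$A{\left(k,P \right)} = 7 + \frac{k}{2}$
$H = - \frac{63}{2}$ ($H = - \frac{\left(7 + \frac{1}{2} \cdot 7\right) 6}{2} = - \frac{\left(7 + \frac{7}{2}\right) 6}{2} = - \frac{\frac{21}{2} \cdot 6}{2} = \left(- \frac{1}{2}\right) 63 = - \frac{63}{2} \approx -31.5$)
$Y{\left(x,f \right)} = \frac{1367}{152}$ ($Y{\left(x,f \right)} = 9 - \frac{1}{152} = \frac{1367}{152}$)
$N{\left(C \right)} = 26 C$ ($N{\left(C \right)} = 13 \cdot 2 C = 26 C$)
$\frac{N{\left(-269 \right)}}{Y{\left(-174,H \right)}} = \frac{26 \left(-269\right)}{\frac{1367}{152}} = \left(-6994\right) \frac{152}{1367} = - \frac{1063088}{1367}$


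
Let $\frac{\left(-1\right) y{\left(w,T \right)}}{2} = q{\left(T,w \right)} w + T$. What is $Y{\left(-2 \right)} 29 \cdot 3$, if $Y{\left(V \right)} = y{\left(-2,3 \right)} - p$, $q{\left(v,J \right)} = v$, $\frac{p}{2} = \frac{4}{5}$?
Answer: $\frac{1914}{5} \approx 382.8$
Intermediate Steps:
$p = \frac{8}{5}$ ($p = 2 \cdot \frac{4}{5} = \frac{8}{5} \approx 1.6$)
$y{\left(w,T \right)} = - 2 T - 2 T w$ ($y{\left(w,T \right)} = - 2 \left(T w + T\right) = - 2 \left(T + T w\right) = - 2 T - 2 T w$)
$Y{\left(V \right)} = \frac{22}{5}$ ($Y{\left(V \right)} = 2 \cdot 3 \left(-1 - -2\right) - \frac{8}{5} = 2 \cdot 3 \left(-1 + 2\right) - \frac{8}{5} = 2 \cdot 3 \cdot 1 - \frac{8}{5} = 6 - \frac{8}{5} = \frac{22}{5}$)
$Y{\left(-2 \right)} 29 \cdot 3 = \frac{22}{5} \cdot 29 \cdot 3 = \frac{638}{5} \cdot 3 = \frac{1914}{5}$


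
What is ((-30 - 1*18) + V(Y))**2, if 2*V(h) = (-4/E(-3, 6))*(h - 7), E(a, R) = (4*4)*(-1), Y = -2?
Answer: 154449/64 ≈ 2413.3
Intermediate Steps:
E(a, R) = -16 (E(a, R) = 16*(-1) = -16)
V(h) = -7/8 + h/8 (V(h) = ((-4/(-16))*(h - 7))/2 = ((-4*(-1/16))*(-7 + h))/2 = ((-7 + h)/4)/2 = (-7/4 + h/4)/2 = -7/8 + h/8)
((-30 - 1*18) + V(Y))**2 = ((-30 - 1*18) + (-7/8 + (1/8)*(-2)))**2 = ((-30 - 18) + (-7/8 - 1/4))**2 = (-48 - 9/8)**2 = (-393/8)**2 = 154449/64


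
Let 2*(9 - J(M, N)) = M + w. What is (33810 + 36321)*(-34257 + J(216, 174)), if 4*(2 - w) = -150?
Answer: -9643222893/4 ≈ -2.4108e+9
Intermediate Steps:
w = 79/2 (w = 2 - ¼*(-150) = 2 + 75/2 = 79/2 ≈ 39.500)
J(M, N) = -43/4 - M/2 (J(M, N) = 9 - (M + 79/2)/2 = 9 - (79/2 + M)/2 = 9 + (-79/4 - M/2) = -43/4 - M/2)
(33810 + 36321)*(-34257 + J(216, 174)) = (33810 + 36321)*(-34257 + (-43/4 - ½*216)) = 70131*(-34257 + (-43/4 - 108)) = 70131*(-34257 - 475/4) = 70131*(-137503/4) = -9643222893/4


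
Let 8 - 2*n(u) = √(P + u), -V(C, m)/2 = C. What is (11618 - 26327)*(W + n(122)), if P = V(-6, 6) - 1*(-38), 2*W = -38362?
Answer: 282074493 + 14709*√43 ≈ 2.8217e+8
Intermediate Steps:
W = -19181 (W = (½)*(-38362) = -19181)
V(C, m) = -2*C
P = 50 (P = -2*(-6) - 1*(-38) = 12 + 38 = 50)
n(u) = 4 - √(50 + u)/2
(11618 - 26327)*(W + n(122)) = (11618 - 26327)*(-19181 + (4 - √(50 + 122)/2)) = -14709*(-19181 + (4 - √43)) = -14709*(-19177 - √43) = 282074493 + 14709*√43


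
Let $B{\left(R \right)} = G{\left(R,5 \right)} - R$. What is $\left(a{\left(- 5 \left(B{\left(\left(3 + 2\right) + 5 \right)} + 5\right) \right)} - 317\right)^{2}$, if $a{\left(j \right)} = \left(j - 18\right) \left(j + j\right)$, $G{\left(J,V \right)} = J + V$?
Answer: $42029289$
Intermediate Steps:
$B{\left(R \right)} = 5$ ($B{\left(R \right)} = \left(R + 5\right) - R = \left(5 + R\right) - R = 5$)
$a{\left(j \right)} = 2 j \left(-18 + j\right)$ ($a{\left(j \right)} = \left(-18 + j\right) 2 j = 2 j \left(-18 + j\right)$)
$\left(a{\left(- 5 \left(B{\left(\left(3 + 2\right) + 5 \right)} + 5\right) \right)} - 317\right)^{2} = \left(2 \left(- 5 \left(5 + 5\right)\right) \left(-18 - 5 \left(5 + 5\right)\right) - 317\right)^{2} = \left(2 \left(\left(-5\right) 10\right) \left(-18 - 50\right) - 317\right)^{2} = \left(2 \left(-50\right) \left(-18 - 50\right) - 317\right)^{2} = \left(2 \left(-50\right) \left(-68\right) - 317\right)^{2} = \left(6800 - 317\right)^{2} = 6483^{2} = 42029289$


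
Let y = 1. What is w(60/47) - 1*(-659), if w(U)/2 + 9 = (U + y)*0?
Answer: 641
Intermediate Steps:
w(U) = -18 (w(U) = -18 + 2*((U + 1)*0) = -18 + 2*((1 + U)*0) = -18 + 2*0 = -18 + 0 = -18)
w(60/47) - 1*(-659) = -18 - 1*(-659) = -18 + 659 = 641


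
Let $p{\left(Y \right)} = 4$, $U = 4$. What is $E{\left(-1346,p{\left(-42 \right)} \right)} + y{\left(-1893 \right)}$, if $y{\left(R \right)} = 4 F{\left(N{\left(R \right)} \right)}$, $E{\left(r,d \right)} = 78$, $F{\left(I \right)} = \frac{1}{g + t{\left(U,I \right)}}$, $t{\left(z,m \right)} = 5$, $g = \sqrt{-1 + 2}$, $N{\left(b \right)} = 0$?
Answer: $\frac{236}{3} \approx 78.667$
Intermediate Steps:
$g = 1$ ($g = \sqrt{1} = 1$)
$F{\left(I \right)} = \frac{1}{6}$ ($F{\left(I \right)} = \frac{1}{1 + 5} = \frac{1}{6}$)
$y{\left(R \right)} = \frac{2}{3}$ ($y{\left(R \right)} = 4 \cdot \frac{1}{6} = \frac{2}{3}$)
$E{\left(-1346,p{\left(-42 \right)} \right)} + y{\left(-1893 \right)} = 78 + \frac{2}{3} = \frac{236}{3}$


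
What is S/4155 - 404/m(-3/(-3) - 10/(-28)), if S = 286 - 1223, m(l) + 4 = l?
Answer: 23466011/153735 ≈ 152.64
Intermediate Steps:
m(l) = -4 + l
S = -937
S/4155 - 404/m(-3/(-3) - 10/(-28)) = -937/4155 - 404/(-4 + (-3/(-3) - 10/(-28))) = -937*1/4155 - 404/(-4 + (-3*(-⅓) - 10*(-1/28))) = -937/4155 - 404/(-4 + (1 + 5/14)) = -937/4155 - 404/(-4 + 19/14) = -937/4155 - 404/(-37/14) = -937/4155 - 404*(-14/37) = -937/4155 + 5656/37 = 23466011/153735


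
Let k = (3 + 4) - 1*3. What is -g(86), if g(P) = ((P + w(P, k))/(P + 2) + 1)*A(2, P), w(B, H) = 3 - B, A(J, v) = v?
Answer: -3913/44 ≈ -88.932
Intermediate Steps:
k = 4 (k = 7 - 3 = 4)
g(P) = P*(1 + 3/(2 + P)) (g(P) = ((P + (3 - P))/(P + 2) + 1)*P = (3/(2 + P) + 1)*P = (1 + 3/(2 + P))*P = P*(1 + 3/(2 + P)))
-g(86) = -86*(5 + 86)/(2 + 86) = -86*91/88 = -1*3913/44 = -3913/44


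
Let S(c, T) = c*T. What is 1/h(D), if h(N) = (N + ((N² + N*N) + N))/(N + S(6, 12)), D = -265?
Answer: -193/139920 ≈ -0.0013794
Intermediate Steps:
S(c, T) = T*c
h(N) = (2*N + 2*N²)/(72 + N) (h(N) = (N + ((N² + N*N) + N))/(N + 12*6) = (N + ((N² + N²) + N))/(N + 72) = (N + (2*N² + N))/(72 + N) = (N + (N + 2*N²))/(72 + N) = (2*N + 2*N²)/(72 + N))
1/h(D) = 1/(2*(-265)*(1 - 265)/(72 - 265)) = 1/(2*(-265)*(-264)/(-193)) = 1/(2*(-265)*(-1/193)*(-264)) = 1/(-139920/193) = -193/139920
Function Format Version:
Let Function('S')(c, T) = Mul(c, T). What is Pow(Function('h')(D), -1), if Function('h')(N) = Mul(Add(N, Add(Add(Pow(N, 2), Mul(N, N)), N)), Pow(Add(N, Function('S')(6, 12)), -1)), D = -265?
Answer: Rational(-193, 139920) ≈ -0.0013794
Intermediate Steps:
Function('S')(c, T) = Mul(T, c)
Function('h')(N) = Mul(Pow(Add(72, N), -1), Add(Mul(2, N), Mul(2, Pow(N, 2)))) (Function('h')(N) = Mul(Add(N, Add(Add(Pow(N, 2), Mul(N, N)), N)), Pow(Add(N, Mul(12, 6)), -1)) = Mul(Add(N, Add(Add(Pow(N, 2), Pow(N, 2)), N)), Pow(Add(N, 72), -1)) = Mul(Add(N, Add(Mul(2, Pow(N, 2)), N)), Pow(Add(72, N), -1)) = Mul(Add(N, Add(N, Mul(2, Pow(N, 2)))), Pow(Add(72, N), -1)) = Mul(Add(Mul(2, N), Mul(2, Pow(N, 2))), Pow(Add(72, N), -1)) = Mul(Pow(Add(72, N), -1), Add(Mul(2, N), Mul(2, Pow(N, 2)))))
Pow(Function('h')(D), -1) = Pow(Mul(2, -265, Pow(Add(72, -265), -1), Add(1, -265)), -1) = Pow(Mul(2, -265, Pow(-193, -1), -264), -1) = Pow(Mul(2, -265, Rational(-1, 193), -264), -1) = Pow(Rational(-139920, 193), -1) = Rational(-193, 139920)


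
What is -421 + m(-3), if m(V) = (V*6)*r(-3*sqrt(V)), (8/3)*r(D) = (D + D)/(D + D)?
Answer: -1711/4 ≈ -427.75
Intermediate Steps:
r(D) = 3/8 (r(D) = 3*((D + D)/(D + D))/8 = 3*((2*D)/((2*D)))/8 = 3*((2*D)*(1/(2*D)))/8 = (3/8)*1 = 3/8)
m(V) = 9*V/4 (m(V) = (V*6)*(3/8) = (6*V)*(3/8) = 9*V/4)
-421 + m(-3) = -421 + (9/4)*(-3) = -421 - 27/4 = -1711/4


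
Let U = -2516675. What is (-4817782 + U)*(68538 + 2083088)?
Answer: -15781008377082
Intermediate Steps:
(-4817782 + U)*(68538 + 2083088) = (-4817782 - 2516675)*(68538 + 2083088) = -7334457*2151626 = -15781008377082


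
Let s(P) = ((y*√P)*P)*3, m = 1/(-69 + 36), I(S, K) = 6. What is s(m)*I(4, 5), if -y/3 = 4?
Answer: 24*I*√33/121 ≈ 1.1394*I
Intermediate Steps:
y = -12 (y = -3*4 = -12)
m = -1/33 (m = 1/(-33) = -1/33 ≈ -0.030303)
s(P) = -36*P^(3/2) (s(P) = ((-12*√P)*P)*3 = -12*P^(3/2)*3 = -36*P^(3/2))
s(m)*I(4, 5) = -(-4)*I*√33/121*6 = (4*I*√33/121)*6 = 24*I*√33/121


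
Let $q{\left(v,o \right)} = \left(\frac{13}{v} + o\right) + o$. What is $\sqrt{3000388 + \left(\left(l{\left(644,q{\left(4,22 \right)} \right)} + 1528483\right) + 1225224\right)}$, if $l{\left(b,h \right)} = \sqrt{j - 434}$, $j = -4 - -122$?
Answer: $\sqrt{5754095 + 2 i \sqrt{79}} \approx 2398.8 + 0.004 i$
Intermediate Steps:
$q{\left(v,o \right)} = 2 o + \frac{13}{v}$ ($q{\left(v,o \right)} = \left(o + \frac{13}{v}\right) + o = 2 o + \frac{13}{v}$)
$j = 118$ ($j = -4 + 122 = 118$)
$l{\left(b,h \right)} = 2 i \sqrt{79}$ ($l{\left(b,h \right)} = \sqrt{118 - 434} = \sqrt{-316} = 2 i \sqrt{79}$)
$\sqrt{3000388 + \left(\left(l{\left(644,q{\left(4,22 \right)} \right)} + 1528483\right) + 1225224\right)} = \sqrt{3000388 + \left(\left(2 i \sqrt{79} + 1528483\right) + 1225224\right)} = \sqrt{3000388 + \left(\left(1528483 + 2 i \sqrt{79}\right) + 1225224\right)} = \sqrt{3000388 + \left(2753707 + 2 i \sqrt{79}\right)} = \sqrt{5754095 + 2 i \sqrt{79}}$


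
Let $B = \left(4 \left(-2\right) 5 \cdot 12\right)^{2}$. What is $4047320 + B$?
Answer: $4277720$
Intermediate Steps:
$B = 230400$ ($B = \left(\left(-8\right) 5 \cdot 12\right)^{2} = \left(\left(-40\right) 12\right)^{2} = \left(-480\right)^{2} = 230400$)
$4047320 + B = 4047320 + 230400 = 4277720$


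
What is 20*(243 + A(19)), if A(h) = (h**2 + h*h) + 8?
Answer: 19460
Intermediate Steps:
A(h) = 8 + 2*h**2 (A(h) = (h**2 + h**2) + 8 = 2*h**2 + 8 = 8 + 2*h**2)
20*(243 + A(19)) = 20*(243 + (8 + 2*19**2)) = 20*(243 + (8 + 2*361)) = 20*(243 + (8 + 722)) = 20*(243 + 730) = 20*973 = 19460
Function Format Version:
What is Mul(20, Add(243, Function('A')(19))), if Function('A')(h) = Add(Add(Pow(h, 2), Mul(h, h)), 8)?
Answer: 19460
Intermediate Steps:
Function('A')(h) = Add(8, Mul(2, Pow(h, 2))) (Function('A')(h) = Add(Add(Pow(h, 2), Pow(h, 2)), 8) = Add(Mul(2, Pow(h, 2)), 8) = Add(8, Mul(2, Pow(h, 2))))
Mul(20, Add(243, Function('A')(19))) = Mul(20, Add(243, Add(8, Mul(2, Pow(19, 2))))) = Mul(20, Add(243, Add(8, Mul(2, 361)))) = Mul(20, Add(243, Add(8, 722))) = Mul(20, Add(243, 730)) = Mul(20, 973) = 19460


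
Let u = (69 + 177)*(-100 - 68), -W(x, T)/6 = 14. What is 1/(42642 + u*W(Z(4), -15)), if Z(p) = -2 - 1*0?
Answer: 1/3514194 ≈ 2.8456e-7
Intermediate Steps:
Z(p) = -2 (Z(p) = -2 + 0 = -2)
W(x, T) = -84 (W(x, T) = -6*14 = -84)
u = -41328 (u = 246*(-168) = -41328)
1/(42642 + u*W(Z(4), -15)) = 1/(42642 - 41328*(-84)) = 1/(42642 + 3471552) = 1/3514194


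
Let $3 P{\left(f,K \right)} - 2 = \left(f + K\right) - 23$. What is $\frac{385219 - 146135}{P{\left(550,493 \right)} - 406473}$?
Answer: $- \frac{717252}{1218397} \approx -0.58869$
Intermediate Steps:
$P{\left(f,K \right)} = -7 + \frac{K}{3} + \frac{f}{3}$ ($P{\left(f,K \right)} = \frac{2}{3} + \frac{\left(f + K\right) - 23}{3} = \frac{2}{3} + \frac{\left(K + f\right) - 23}{3} = \frac{2}{3} + \frac{-23 + K + f}{3} = \frac{2}{3} + \left(- \frac{23}{3} + \frac{K}{3} + \frac{f}{3}\right) = -7 + \frac{K}{3} + \frac{f}{3}$)
$\frac{385219 - 146135}{P{\left(550,493 \right)} - 406473} = \frac{385219 - 146135}{\left(-7 + \frac{1}{3} \cdot 493 + \frac{1}{3} \cdot 550\right) - 406473} = \frac{239084}{\left(-7 + \frac{493}{3} + \frac{550}{3}\right) - 406473} = \frac{239084}{\frac{1022}{3} - 406473} = \frac{239084}{- \frac{1218397}{3}} = 239084 \left(- \frac{3}{1218397}\right) = - \frac{717252}{1218397}$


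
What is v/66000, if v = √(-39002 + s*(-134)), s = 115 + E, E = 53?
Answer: I*√61514/66000 ≈ 0.0037579*I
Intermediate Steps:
s = 168 (s = 115 + 53 = 168)
v = I*√61514 (v = √(-39002 + 168*(-134)) = √(-39002 - 22512) = √(-61514) = I*√61514 ≈ 248.02*I)
v/66000 = (I*√61514)/66000 = (I*√61514)*(1/66000) = I*√61514/66000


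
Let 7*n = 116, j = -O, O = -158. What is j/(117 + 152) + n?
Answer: 32310/1883 ≈ 17.159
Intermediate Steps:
j = 158 (j = -1*(-158) = 158)
n = 116/7 (n = (⅐)*116 = 116/7 ≈ 16.571)
j/(117 + 152) + n = 158/(117 + 152) + 116/7 = 158/269 + 116/7 = 32310/1883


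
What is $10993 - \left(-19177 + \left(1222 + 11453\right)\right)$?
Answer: $17495$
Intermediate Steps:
$10993 - \left(-19177 + \left(1222 + 11453\right)\right) = 10993 - \left(-19177 + 12675\right) = 10993 - -6502 = 10993 + 6502 = 17495$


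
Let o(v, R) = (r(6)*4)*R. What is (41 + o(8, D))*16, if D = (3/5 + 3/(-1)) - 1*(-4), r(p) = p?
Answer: 6352/5 ≈ 1270.4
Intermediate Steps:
D = 8/5 (D = (3*(⅕) + 3*(-1)) + 4 = (⅗ - 3) + 4 = -12/5 + 4 = 8/5 ≈ 1.6000)
o(v, R) = 24*R (o(v, R) = (6*4)*R = 24*R)
(41 + o(8, D))*16 = (41 + 24*(8/5))*16 = (41 + 192/5)*16 = (397/5)*16 = 6352/5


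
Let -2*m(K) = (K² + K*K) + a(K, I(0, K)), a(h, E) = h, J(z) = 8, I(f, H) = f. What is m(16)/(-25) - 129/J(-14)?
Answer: -1113/200 ≈ -5.5650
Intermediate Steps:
m(K) = -K² - K/2 (m(K) = -((K² + K*K) + K)/2 = -((K² + K²) + K)/2 = -(2*K² + K)/2 = -(K + 2*K²)/2 = -K² - K/2)
m(16)/(-25) - 129/J(-14) = -1*16*(½ + 16)/(-25) - 129/8 = -1*16*33/2*(-1/25) - 129*⅛ = -264*(-1/25) - 129/8 = 264/25 - 129/8 = -1113/200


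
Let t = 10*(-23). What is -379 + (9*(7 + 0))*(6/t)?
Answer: -43774/115 ≈ -380.64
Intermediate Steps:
t = -230
-379 + (9*(7 + 0))*(6/t) = -379 + (9*(7 + 0))*(6/(-230)) = -379 + (9*7)*(6*(-1/230)) = -379 + 63*(-3/115) = -379 - 189/115 = -43774/115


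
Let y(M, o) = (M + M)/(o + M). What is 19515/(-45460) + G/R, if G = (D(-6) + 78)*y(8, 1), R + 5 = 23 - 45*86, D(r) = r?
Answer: -4049533/8755596 ≈ -0.46251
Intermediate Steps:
R = -3852 (R = -5 + (23 - 45*86) = -5 + (23 - 3870) = -5 - 3847 = -3852)
y(M, o) = 2*M/(M + o) (y(M, o) = (2*M)/(M + o) = 2*M/(M + o))
G = 128 (G = (-6 + 78)*(2*8/(8 + 1)) = 72*(2*8/9) = 72*(2*8*(1/9)) = 72*(16/9) = 128)
19515/(-45460) + G/R = 19515/(-45460) + 128/(-3852) = 19515*(-1/45460) + 128*(-1/3852) = -3903/9092 - 32/963 = -4049533/8755596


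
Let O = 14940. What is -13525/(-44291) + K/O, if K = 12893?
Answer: 773107363/661707540 ≈ 1.1684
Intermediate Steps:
-13525/(-44291) + K/O = -13525/(-44291) + 12893/14940 = -13525*(-1/44291) + 12893*(1/14940) = 13525/44291 + 12893/14940 = 773107363/661707540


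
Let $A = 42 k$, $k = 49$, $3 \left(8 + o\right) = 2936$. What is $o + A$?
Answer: $\frac{9086}{3} \approx 3028.7$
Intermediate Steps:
$o = \frac{2912}{3}$ ($o = -8 + \frac{1}{3} \cdot 2936 = -8 + \frac{2936}{3} = \frac{2912}{3} \approx 970.67$)
$A = 2058$ ($A = 42 \cdot 49 = 2058$)
$o + A = \frac{2912}{3} + 2058 = \frac{9086}{3}$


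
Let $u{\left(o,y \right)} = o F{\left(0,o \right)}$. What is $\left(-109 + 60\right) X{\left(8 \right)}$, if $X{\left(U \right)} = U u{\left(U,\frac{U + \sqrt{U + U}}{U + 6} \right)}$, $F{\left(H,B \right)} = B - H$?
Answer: $-25088$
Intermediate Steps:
$u{\left(o,y \right)} = o^{2}$ ($u{\left(o,y \right)} = o \left(o - 0\right) = o \left(o + 0\right) = o o = o^{2}$)
$X{\left(U \right)} = U^{3}$ ($X{\left(U \right)} = U U^{2} = U^{3}$)
$\left(-109 + 60\right) X{\left(8 \right)} = \left(-109 + 60\right) 8^{3} = \left(-49\right) 512 = -25088$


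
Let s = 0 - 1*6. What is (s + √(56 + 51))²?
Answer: (6 - √107)² ≈ 18.871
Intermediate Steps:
s = -6 (s = 0 - 6 = -6)
(s + √(56 + 51))² = (-6 + √(56 + 51))² = (-6 + √107)²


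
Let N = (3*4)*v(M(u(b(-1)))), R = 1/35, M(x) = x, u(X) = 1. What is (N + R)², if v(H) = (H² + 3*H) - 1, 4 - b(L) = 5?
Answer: 1590121/1225 ≈ 1298.1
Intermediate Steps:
b(L) = -1 (b(L) = 4 - 1*5 = 4 - 5 = -1)
R = 1/35 ≈ 0.028571
v(H) = -1 + H² + 3*H
N = 36 (N = (3*4)*(-1 + 1² + 3*1) = 12*(-1 + 1 + 3) = 12*3 = 36)
(N + R)² = (36 + 1/35)² = (1261/35)² = 1590121/1225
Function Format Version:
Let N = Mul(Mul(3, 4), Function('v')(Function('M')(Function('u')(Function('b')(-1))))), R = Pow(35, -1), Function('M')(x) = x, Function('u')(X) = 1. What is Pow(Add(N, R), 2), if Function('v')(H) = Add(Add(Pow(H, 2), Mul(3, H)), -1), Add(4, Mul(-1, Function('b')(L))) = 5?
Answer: Rational(1590121, 1225) ≈ 1298.1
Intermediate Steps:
Function('b')(L) = -1 (Function('b')(L) = Add(4, Mul(-1, 5)) = Add(4, -5) = -1)
R = Rational(1, 35) ≈ 0.028571
Function('v')(H) = Add(-1, Pow(H, 2), Mul(3, H))
N = 36 (N = Mul(Mul(3, 4), Add(-1, Pow(1, 2), Mul(3, 1))) = Mul(12, Add(-1, 1, 3)) = Mul(12, 3) = 36)
Pow(Add(N, R), 2) = Pow(Add(36, Rational(1, 35)), 2) = Pow(Rational(1261, 35), 2) = Rational(1590121, 1225)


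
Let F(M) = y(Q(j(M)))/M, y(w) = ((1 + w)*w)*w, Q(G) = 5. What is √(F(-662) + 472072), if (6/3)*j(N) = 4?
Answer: 7*√1055523583/331 ≈ 687.08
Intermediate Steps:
j(N) = 2 (j(N) = (½)*4 = 2)
y(w) = w²*(1 + w) (y(w) = (w*(1 + w))*w = w²*(1 + w))
F(M) = 150/M (F(M) = (5²*(1 + 5))/M = (25*6)/M = 150/M)
√(F(-662) + 472072) = √(150/(-662) + 472072) = √(150*(-1/662) + 472072) = √(-75/331 + 472072) = √(156255757/331) = 7*√1055523583/331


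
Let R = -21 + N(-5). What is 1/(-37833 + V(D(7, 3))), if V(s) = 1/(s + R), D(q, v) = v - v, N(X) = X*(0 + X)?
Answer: -4/151331 ≈ -2.6432e-5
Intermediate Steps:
N(X) = X² (N(X) = X*X = X²)
R = 4 (R = -21 + (-5)² = -21 + 25 = 4)
D(q, v) = 0
V(s) = 1/(4 + s) (V(s) = 1/(s + 4) = 1/(4 + s))
1/(-37833 + V(D(7, 3))) = 1/(-37833 + 1/(4 + 0)) = 1/(-37833 + 1/4) = 1/(-37833 + ¼) = 1/(-151331/4) = -4/151331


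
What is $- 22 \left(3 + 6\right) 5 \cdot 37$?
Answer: $-36630$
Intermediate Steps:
$- 22 \left(3 + 6\right) 5 \cdot 37 = - 22 \cdot 9 \cdot 5 \cdot 37 = \left(-22\right) 45 \cdot 37 = \left(-990\right) 37 = -36630$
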